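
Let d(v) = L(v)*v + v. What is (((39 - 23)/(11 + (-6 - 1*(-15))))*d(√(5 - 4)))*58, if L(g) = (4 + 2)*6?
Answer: 8584/5 ≈ 1716.8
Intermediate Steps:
L(g) = 36 (L(g) = 6*6 = 36)
d(v) = 37*v (d(v) = 36*v + v = 37*v)
(((39 - 23)/(11 + (-6 - 1*(-15))))*d(√(5 - 4)))*58 = (((39 - 23)/(11 + (-6 - 1*(-15))))*(37*√(5 - 4)))*58 = ((16/(11 + (-6 + 15)))*(37*√1))*58 = ((16/(11 + 9))*(37*1))*58 = ((16/20)*37)*58 = ((16*(1/20))*37)*58 = ((⅘)*37)*58 = (148/5)*58 = 8584/5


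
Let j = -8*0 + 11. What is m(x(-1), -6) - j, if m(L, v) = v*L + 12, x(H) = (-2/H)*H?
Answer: 13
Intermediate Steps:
j = 11 (j = 0 + 11 = 11)
x(H) = -2
m(L, v) = 12 + L*v (m(L, v) = L*v + 12 = 12 + L*v)
m(x(-1), -6) - j = (12 - 2*(-6)) - 1*11 = (12 + 12) - 11 = 24 - 11 = 13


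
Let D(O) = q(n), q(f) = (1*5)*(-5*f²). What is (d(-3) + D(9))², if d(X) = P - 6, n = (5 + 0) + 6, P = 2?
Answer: 9174841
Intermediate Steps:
n = 11 (n = 5 + 6 = 11)
d(X) = -4 (d(X) = 2 - 6 = -4)
q(f) = -25*f² (q(f) = 5*(-5*f²) = -25*f²)
D(O) = -3025 (D(O) = -25*11² = -25*121 = -3025)
(d(-3) + D(9))² = (-4 - 3025)² = (-3029)² = 9174841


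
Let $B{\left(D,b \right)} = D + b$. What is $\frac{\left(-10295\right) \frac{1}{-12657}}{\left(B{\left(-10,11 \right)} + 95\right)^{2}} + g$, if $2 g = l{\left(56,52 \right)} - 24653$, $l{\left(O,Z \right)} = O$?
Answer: $- \frac{1434582036937}{116646912} \approx -12299.0$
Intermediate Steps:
$g = - \frac{24597}{2}$ ($g = \frac{56 - 24653}{2} = \frac{1}{2} \left(-24597\right) = - \frac{24597}{2} \approx -12299.0$)
$\frac{\left(-10295\right) \frac{1}{-12657}}{\left(B{\left(-10,11 \right)} + 95\right)^{2}} + g = \frac{\left(-10295\right) \frac{1}{-12657}}{\left(\left(-10 + 11\right) + 95\right)^{2}} - \frac{24597}{2} = \frac{\left(-10295\right) \left(- \frac{1}{12657}\right)}{\left(1 + 95\right)^{2}} - \frac{24597}{2} = \frac{10295}{12657 \cdot 96^{2}} - \frac{24597}{2} = \frac{10295}{12657 \cdot 9216} - \frac{24597}{2} = \frac{10295}{12657} \cdot \frac{1}{9216} - \frac{24597}{2} = \frac{10295}{116646912} - \frac{24597}{2} = - \frac{1434582036937}{116646912}$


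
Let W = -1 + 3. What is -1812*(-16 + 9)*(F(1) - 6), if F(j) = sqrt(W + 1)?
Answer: -76104 + 12684*sqrt(3) ≈ -54135.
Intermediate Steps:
W = 2
F(j) = sqrt(3) (F(j) = sqrt(2 + 1) = sqrt(3))
-1812*(-16 + 9)*(F(1) - 6) = -1812*(-16 + 9)*(sqrt(3) - 6) = -(-12684)*(-6 + sqrt(3)) = -1812*(42 - 7*sqrt(3)) = -76104 + 12684*sqrt(3)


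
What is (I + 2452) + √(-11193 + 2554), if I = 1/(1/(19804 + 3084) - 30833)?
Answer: 1730390360868/705705703 + I*√8639 ≈ 2452.0 + 92.946*I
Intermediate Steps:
I = -22888/705705703 (I = 1/(1/22888 - 30833) = 1/(-705705703/22888) = -22888/705705703 ≈ -3.2433e-5)
(I + 2452) + √(-11193 + 2554) = (-22888/705705703 + 2452) + √(-11193 + 2554) = 1730390360868/705705703 + √(-8639) = 1730390360868/705705703 + I*√8639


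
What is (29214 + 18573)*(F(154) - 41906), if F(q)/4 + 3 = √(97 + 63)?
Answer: -2003135466 + 764592*√10 ≈ -2.0007e+9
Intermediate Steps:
F(q) = -12 + 16*√10 (F(q) = -12 + 4*√(97 + 63) = -12 + 4*√160 = -12 + 4*(4*√10) = -12 + 16*√10)
(29214 + 18573)*(F(154) - 41906) = (29214 + 18573)*((-12 + 16*√10) - 41906) = 47787*(-41918 + 16*√10) = -2003135466 + 764592*√10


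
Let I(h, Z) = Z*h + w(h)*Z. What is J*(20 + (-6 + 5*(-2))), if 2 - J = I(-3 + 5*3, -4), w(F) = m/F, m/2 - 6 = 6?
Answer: 232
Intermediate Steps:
m = 24 (m = 12 + 2*6 = 12 + 12 = 24)
w(F) = 24/F
I(h, Z) = Z*h + 24*Z/h (I(h, Z) = Z*h + (24/h)*Z = Z*h + 24*Z/h)
J = 58 (J = 2 - (-4)*(24 + (-3 + 5*3)²)/(-3 + 5*3) = 2 - (-4)*(24 + (-3 + 15)²)/(-3 + 15) = 2 - (-4)*(24 + 12²)/12 = 2 - (-4)*(24 + 144)/12 = 2 - (-4)*168/12 = 2 - 1*(-56) = 2 + 56 = 58)
J*(20 + (-6 + 5*(-2))) = 58*(20 + (-6 + 5*(-2))) = 58*(20 + (-6 - 10)) = 58*(20 - 16) = 58*4 = 232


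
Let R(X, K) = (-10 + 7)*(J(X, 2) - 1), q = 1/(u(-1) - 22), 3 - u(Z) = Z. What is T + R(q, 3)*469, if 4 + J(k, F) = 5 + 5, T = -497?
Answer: -7532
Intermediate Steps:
u(Z) = 3 - Z
J(k, F) = 6 (J(k, F) = -4 + (5 + 5) = -4 + 10 = 6)
q = -1/18 (q = 1/((3 - 1*(-1)) - 22) = 1/((3 + 1) - 22) = 1/(4 - 22) = 1/(-18) = -1/18 ≈ -0.055556)
R(X, K) = -15 (R(X, K) = (-10 + 7)*(6 - 1) = -3*5 = -15)
T + R(q, 3)*469 = -497 - 15*469 = -497 - 7035 = -7532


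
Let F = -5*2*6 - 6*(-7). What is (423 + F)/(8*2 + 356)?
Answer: 135/124 ≈ 1.0887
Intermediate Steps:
F = -18 (F = -10*6 + 42 = -60 + 42 = -18)
(423 + F)/(8*2 + 356) = (423 - 18)/(8*2 + 356) = 405/(16 + 356) = 405/372 = 405*(1/372) = 135/124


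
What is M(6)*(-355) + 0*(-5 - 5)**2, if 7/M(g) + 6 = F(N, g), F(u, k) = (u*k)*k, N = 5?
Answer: -2485/174 ≈ -14.282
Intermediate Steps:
F(u, k) = u*k**2 (F(u, k) = (k*u)*k = u*k**2)
M(g) = 7/(-6 + 5*g**2)
M(6)*(-355) + 0*(-5 - 5)**2 = (7/(-6 + 5*6**2))*(-355) + 0*(-5 - 5)**2 = (7/(-6 + 5*36))*(-355) + 0*(-10)**2 = (7/(-6 + 180))*(-355) + 0*100 = (7/174)*(-355) + 0 = -2485/174 + 0 = -2485/174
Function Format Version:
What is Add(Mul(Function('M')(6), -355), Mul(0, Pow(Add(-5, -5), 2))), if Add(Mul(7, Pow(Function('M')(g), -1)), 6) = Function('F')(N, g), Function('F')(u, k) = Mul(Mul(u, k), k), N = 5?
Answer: Rational(-2485, 174) ≈ -14.282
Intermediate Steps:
Function('F')(u, k) = Mul(u, Pow(k, 2)) (Function('F')(u, k) = Mul(Mul(k, u), k) = Mul(u, Pow(k, 2)))
Function('M')(g) = Mul(7, Pow(Add(-6, Mul(5, Pow(g, 2))), -1))
Add(Mul(Function('M')(6), -355), Mul(0, Pow(Add(-5, -5), 2))) = Add(Mul(Mul(7, Pow(Add(-6, Mul(5, Pow(6, 2))), -1)), -355), Mul(0, Pow(Add(-5, -5), 2))) = Add(Mul(Mul(7, Pow(Add(-6, Mul(5, 36)), -1)), -355), Mul(0, Pow(-10, 2))) = Add(Mul(Mul(7, Pow(Add(-6, 180), -1)), -355), Mul(0, 100)) = Add(Mul(Mul(7, Pow(174, -1)), -355), 0) = Add(Mul(Mul(7, Rational(1, 174)), -355), 0) = Add(Mul(Rational(7, 174), -355), 0) = Add(Rational(-2485, 174), 0) = Rational(-2485, 174)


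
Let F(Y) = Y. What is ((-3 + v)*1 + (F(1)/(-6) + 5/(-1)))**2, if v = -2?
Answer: 3721/36 ≈ 103.36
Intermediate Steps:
((-3 + v)*1 + (F(1)/(-6) + 5/(-1)))**2 = ((-3 - 2)*1 + (1/(-6) + 5/(-1)))**2 = (-5*1 + (1*(-1/6) + 5*(-1)))**2 = (-5 + (-1/6 - 5))**2 = (-5 - 31/6)**2 = (-61/6)**2 = 3721/36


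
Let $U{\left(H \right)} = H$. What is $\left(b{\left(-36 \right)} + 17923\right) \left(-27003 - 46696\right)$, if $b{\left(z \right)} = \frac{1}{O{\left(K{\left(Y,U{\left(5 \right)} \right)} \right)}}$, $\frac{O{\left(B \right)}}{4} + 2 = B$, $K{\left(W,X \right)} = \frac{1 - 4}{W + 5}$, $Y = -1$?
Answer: $- \frac{14529905248}{11} \approx -1.3209 \cdot 10^{9}$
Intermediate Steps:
$K{\left(W,X \right)} = - \frac{3}{5 + W}$
$O{\left(B \right)} = -8 + 4 B$
$b{\left(z \right)} = - \frac{1}{11}$ ($b{\left(z \right)} = \frac{1}{-8 + 4 \left(- \frac{3}{5 - 1}\right)} = \frac{1}{-8 + 4 \left(- \frac{3}{4}\right)} = \frac{1}{-8 - 3} = \frac{1}{-11} = - \frac{1}{11}$)
$\left(b{\left(-36 \right)} + 17923\right) \left(-27003 - 46696\right) = \left(- \frac{1}{11} + 17923\right) \left(-27003 - 46696\right) = \frac{197152}{11} \left(-73699\right) = - \frac{14529905248}{11}$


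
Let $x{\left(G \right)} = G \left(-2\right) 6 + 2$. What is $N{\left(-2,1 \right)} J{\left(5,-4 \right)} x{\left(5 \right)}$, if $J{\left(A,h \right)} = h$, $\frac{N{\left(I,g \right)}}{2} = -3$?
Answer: $-1392$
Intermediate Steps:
$N{\left(I,g \right)} = -6$ ($N{\left(I,g \right)} = 2 \left(-3\right) = -6$)
$x{\left(G \right)} = 2 - 12 G$ ($x{\left(G \right)} = - 2 G 6 + 2 = - 12 G + 2 = 2 - 12 G$)
$N{\left(-2,1 \right)} J{\left(5,-4 \right)} x{\left(5 \right)} = \left(-6\right) \left(-4\right) \left(2 - 60\right) = 24 \left(2 - 60\right) = 24 \left(-58\right) = -1392$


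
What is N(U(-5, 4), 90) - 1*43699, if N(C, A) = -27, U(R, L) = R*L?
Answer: -43726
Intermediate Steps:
U(R, L) = L*R
N(U(-5, 4), 90) - 1*43699 = -27 - 1*43699 = -27 - 43699 = -43726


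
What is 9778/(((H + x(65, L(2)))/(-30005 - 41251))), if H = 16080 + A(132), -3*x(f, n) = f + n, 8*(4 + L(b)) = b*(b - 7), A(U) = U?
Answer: -8360894016/194305 ≈ -43030.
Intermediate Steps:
L(b) = -4 + b*(-7 + b)/8 (L(b) = -4 + (b*(b - 7))/8 = -4 + (b*(-7 + b))/8 = -4 + b*(-7 + b)/8)
x(f, n) = -f/3 - n/3 (x(f, n) = -(f + n)/3 = -f/3 - n/3)
H = 16212 (H = 16080 + 132 = 16212)
9778/(((H + x(65, L(2)))/(-30005 - 41251))) = 9778/(((16212 + (-1/3*65 - (-4 - 7/8*2 + (1/8)*2**2)/3))/(-30005 - 41251))) = 9778/(((16212 + (-65/3 - (-4 - 7/4 + (1/8)*4)/3))/(-71256))) = 9778/(((16212 + (-65/3 - (-4 - 7/4 + 1/2)/3))*(-1/71256))) = 9778/(((16212 + (-65/3 - 1/3*(-21/4)))*(-1/71256))) = 9778/(((16212 + (-65/3 + 7/4))*(-1/71256))) = 9778/(((16212 - 239/12)*(-1/71256))) = 9778/(((194305/12)*(-1/71256))) = 9778/(-194305/855072) = 9778*(-855072/194305) = -8360894016/194305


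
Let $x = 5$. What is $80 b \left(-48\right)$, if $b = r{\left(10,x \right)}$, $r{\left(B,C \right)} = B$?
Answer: $-38400$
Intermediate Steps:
$b = 10$
$80 b \left(-48\right) = 80 \cdot 10 \left(-48\right) = 800 \left(-48\right) = -38400$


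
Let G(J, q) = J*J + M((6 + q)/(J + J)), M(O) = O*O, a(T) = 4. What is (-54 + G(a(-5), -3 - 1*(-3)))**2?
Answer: 358801/256 ≈ 1401.6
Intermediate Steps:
M(O) = O**2
G(J, q) = J**2 + (6 + q)**2/(4*J**2) (G(J, q) = J*J + ((6 + q)/(J + J))**2 = J**2 + ((6 + q)/((2*J)))**2 = J**2 + ((6 + q)*(1/(2*J)))**2 = J**2 + ((6 + q)/(2*J))**2 = J**2 + (6 + q)**2/(4*J**2))
(-54 + G(a(-5), -3 - 1*(-3)))**2 = (-54 + (4**4 + (6 + (-3 - 1*(-3)))**2/4)/4**2)**2 = (-54 + (256 + (6 + (-3 + 3))**2/4)/16)**2 = (-54 + (256 + (6 + 0)**2/4)/16)**2 = (-54 + (256 + (1/4)*6**2)/16)**2 = (-54 + (256 + (1/4)*36)/16)**2 = (-54 + (256 + 9)/16)**2 = (-54 + (1/16)*265)**2 = (-54 + 265/16)**2 = (-599/16)**2 = 358801/256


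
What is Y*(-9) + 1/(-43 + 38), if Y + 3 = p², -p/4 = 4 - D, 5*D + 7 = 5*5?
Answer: 94/25 ≈ 3.7600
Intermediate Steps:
D = 18/5 (D = -7/5 + (5*5)/5 = -7/5 + (⅕)*25 = -7/5 + 5 = 18/5 ≈ 3.6000)
p = -8/5 (p = -4*(4 - 1*18/5) = -4*(4 - 18/5) = -4*⅖ = -8/5 ≈ -1.6000)
Y = -11/25 (Y = -3 + (-8/5)² = -3 + 64/25 = -11/25 ≈ -0.44000)
Y*(-9) + 1/(-43 + 38) = -11/25*(-9) + 1/(-43 + 38) = 99/25 + 1/(-5) = 99/25 - ⅕ = 94/25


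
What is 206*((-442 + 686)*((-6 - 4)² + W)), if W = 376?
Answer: 23925664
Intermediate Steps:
206*((-442 + 686)*((-6 - 4)² + W)) = 206*((-442 + 686)*((-6 - 4)² + 376)) = 206*(244*((-10)² + 376)) = 206*(244*(100 + 376)) = 206*(244*476) = 206*116144 = 23925664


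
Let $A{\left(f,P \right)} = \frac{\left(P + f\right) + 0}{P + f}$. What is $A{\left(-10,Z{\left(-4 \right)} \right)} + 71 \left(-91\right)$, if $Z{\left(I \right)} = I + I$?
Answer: $-6460$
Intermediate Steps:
$Z{\left(I \right)} = 2 I$
$A{\left(f,P \right)} = 1$ ($A{\left(f,P \right)} = \frac{P + f}{P + f} = 1$)
$A{\left(-10,Z{\left(-4 \right)} \right)} + 71 \left(-91\right) = 1 + 71 \left(-91\right) = 1 - 6461 = -6460$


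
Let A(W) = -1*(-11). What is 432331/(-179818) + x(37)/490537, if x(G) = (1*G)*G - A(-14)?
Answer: -211830158903/88207382266 ≈ -2.4015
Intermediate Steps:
A(W) = 11
x(G) = -11 + G**2 (x(G) = (1*G)*G - 1*11 = G*G - 11 = G**2 - 11 = -11 + G**2)
432331/(-179818) + x(37)/490537 = 432331/(-179818) + (-11 + 37**2)/490537 = 432331*(-1/179818) + (-11 + 1369)*(1/490537) = -432331/179818 + 1358*(1/490537) = -432331/179818 + 1358/490537 = -211830158903/88207382266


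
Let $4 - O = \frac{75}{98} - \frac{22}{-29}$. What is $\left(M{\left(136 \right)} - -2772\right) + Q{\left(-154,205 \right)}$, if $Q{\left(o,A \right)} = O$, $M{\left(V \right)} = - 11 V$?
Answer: $\frac{3633429}{2842} \approx 1278.5$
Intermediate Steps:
$O = \frac{7037}{2842}$ ($O = 4 - \left(\frac{75}{98} - \frac{22}{-29}\right) = 4 - \left(75 \cdot \frac{1}{98} - - \frac{22}{29}\right) = 4 - \left(\frac{75}{98} + \frac{22}{29}\right) = 4 - \frac{4331}{2842} = \frac{7037}{2842} \approx 2.4761$)
$Q{\left(o,A \right)} = \frac{7037}{2842}$
$\left(M{\left(136 \right)} - -2772\right) + Q{\left(-154,205 \right)} = \left(\left(-11\right) 136 - -2772\right) + \frac{7037}{2842} = \left(-1496 + 2772\right) + \frac{7037}{2842} = 1276 + \frac{7037}{2842} = \frac{3633429}{2842}$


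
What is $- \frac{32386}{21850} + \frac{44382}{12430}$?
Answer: $\frac{28359436}{13579775} \approx 2.0884$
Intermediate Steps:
$- \frac{32386}{21850} + \frac{44382}{12430} = \left(-32386\right) \frac{1}{21850} + 44382 \cdot \frac{1}{12430} = - \frac{16193}{10925} + \frac{22191}{6215} = \frac{28359436}{13579775}$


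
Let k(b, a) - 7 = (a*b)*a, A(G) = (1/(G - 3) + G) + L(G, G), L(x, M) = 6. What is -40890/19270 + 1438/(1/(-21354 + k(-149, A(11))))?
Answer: -122714859715/1312 ≈ -9.3533e+7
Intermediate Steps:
A(G) = 6 + G + 1/(-3 + G) (A(G) = (1/(G - 3) + G) + 6 = (1/(-3 + G) + G) + 6 = (G + 1/(-3 + G)) + 6 = 6 + G + 1/(-3 + G))
k(b, a) = 7 + b*a² (k(b, a) = 7 + (a*b)*a = 7 + b*a²)
-40890/19270 + 1438/(1/(-21354 + k(-149, A(11)))) = -40890/19270 + 1438/(1/(-21354 + (7 - 149*(-17 + 11² + 3*11)²/(-3 + 11)²))) = -40890*1/19270 + 1438/(1/(-21354 + (7 - 149*(-17 + 121 + 33)²/64))) = -87/41 + 1438/(1/(-21354 + (7 - 149*((⅛)*137)²))) = -87/41 + 1438/(1/(-21354 + (7 - 149*(137/8)²))) = -87/41 + 1438/(1/(-21354 + (7 - 149*18769/64))) = -87/41 + 1438/(1/(-21354 + (7 - 2796581/64))) = -87/41 + 1438/(1/(-21354 - 2796133/64)) = -87/41 + 1438/(1/(-4162789/64)) = -87/41 + 1438/(-64/4162789) = -87/41 + 1438*(-4162789/64) = -87/41 - 2993045291/32 = -122714859715/1312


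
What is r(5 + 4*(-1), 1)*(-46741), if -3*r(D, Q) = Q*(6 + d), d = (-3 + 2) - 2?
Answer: 46741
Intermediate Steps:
d = -3 (d = -1 - 2 = -3)
r(D, Q) = -Q (r(D, Q) = -Q*(6 - 3)/3 = -Q*3/3 = -Q)
r(5 + 4*(-1), 1)*(-46741) = -1*1*(-46741) = -1*(-46741) = 46741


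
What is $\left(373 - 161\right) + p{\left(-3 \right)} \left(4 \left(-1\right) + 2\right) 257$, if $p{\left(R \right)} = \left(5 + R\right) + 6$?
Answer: $-3900$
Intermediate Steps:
$p{\left(R \right)} = 11 + R$
$\left(373 - 161\right) + p{\left(-3 \right)} \left(4 \left(-1\right) + 2\right) 257 = \left(373 - 161\right) + \left(11 - 3\right) \left(4 \left(-1\right) + 2\right) 257 = 212 + 8 \left(-4 + 2\right) 257 = 212 + 8 \left(-2\right) 257 = 212 - 4112 = -3900$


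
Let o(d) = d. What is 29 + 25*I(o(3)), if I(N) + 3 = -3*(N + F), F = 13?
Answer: -1246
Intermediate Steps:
I(N) = -42 - 3*N (I(N) = -3 - 3*(N + 13) = -3 - 3*(13 + N) = -3 + (-39 - 3*N) = -42 - 3*N)
29 + 25*I(o(3)) = 29 + 25*(-42 - 3*3) = 29 + 25*(-42 - 9) = 29 + 25*(-51) = 29 - 1275 = -1246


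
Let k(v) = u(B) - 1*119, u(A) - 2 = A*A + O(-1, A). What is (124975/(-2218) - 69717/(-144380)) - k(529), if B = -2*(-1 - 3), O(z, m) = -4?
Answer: 182063843/160117420 ≈ 1.1371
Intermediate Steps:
B = 8 (B = -2*(-4) = 8)
u(A) = -2 + A² (u(A) = 2 + (A*A - 4) = 2 + (A² - 4) = 2 + (-4 + A²) = -2 + A²)
k(v) = -57 (k(v) = (-2 + 8²) - 1*119 = (-2 + 64) - 119 = 62 - 119 = -57)
(124975/(-2218) - 69717/(-144380)) - k(529) = (124975/(-2218) - 69717/(-144380)) - 1*(-57) = (124975*(-1/2218) - 69717*(-1/144380)) + 57 = (-124975/2218 + 69717/144380) + 57 = -8944629097/160117420 + 57 = 182063843/160117420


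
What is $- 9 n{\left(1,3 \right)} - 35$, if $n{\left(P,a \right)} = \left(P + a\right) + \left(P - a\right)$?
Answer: $-53$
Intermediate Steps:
$n{\left(P,a \right)} = 2 P$
$- 9 n{\left(1,3 \right)} - 35 = - 9 \cdot 2 \cdot 1 - 35 = \left(-9\right) 2 - 35 = -18 - 35 = -53$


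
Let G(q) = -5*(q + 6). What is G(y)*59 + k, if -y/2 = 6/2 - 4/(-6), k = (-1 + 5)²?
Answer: 1228/3 ≈ 409.33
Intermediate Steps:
k = 16 (k = 4² = 16)
y = -22/3 (y = -2*(6/2 - 4/(-6)) = -2*(6*(½) - 4*(-⅙)) = -2*(3 + ⅔) = -2*11/3 = -22/3 ≈ -7.3333)
G(q) = -30 - 5*q (G(q) = -5*(6 + q) = -30 - 5*q)
G(y)*59 + k = (-30 - 5*(-22/3))*59 + 16 = (-30 + 110/3)*59 + 16 = (20/3)*59 + 16 = 1180/3 + 16 = 1228/3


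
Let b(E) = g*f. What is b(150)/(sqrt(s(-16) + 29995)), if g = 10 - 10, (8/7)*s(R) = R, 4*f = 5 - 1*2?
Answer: 0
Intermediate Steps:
f = 3/4 (f = (5 - 1*2)/4 = (5 - 2)/4 = (1/4)*3 = 3/4 ≈ 0.75000)
s(R) = 7*R/8
g = 0
b(E) = 0 (b(E) = 0*(3/4) = 0)
b(150)/(sqrt(s(-16) + 29995)) = 0/(sqrt((7/8)*(-16) + 29995)) = 0/(sqrt(-14 + 29995)) = 0/(sqrt(29981)) = 0*(sqrt(29981)/29981) = 0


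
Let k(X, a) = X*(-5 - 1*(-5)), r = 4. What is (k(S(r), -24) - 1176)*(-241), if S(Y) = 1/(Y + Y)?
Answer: 283416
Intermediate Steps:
S(Y) = 1/(2*Y)
k(X, a) = 0 (k(X, a) = X*(-5 + 5) = X*0 = 0)
(k(S(r), -24) - 1176)*(-241) = (0 - 1176)*(-241) = -1176*(-241) = 283416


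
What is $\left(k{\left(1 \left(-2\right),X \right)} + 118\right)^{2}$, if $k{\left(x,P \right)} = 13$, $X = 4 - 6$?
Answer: $17161$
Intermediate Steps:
$X = -2$
$\left(k{\left(1 \left(-2\right),X \right)} + 118\right)^{2} = \left(13 + 118\right)^{2} = 131^{2} = 17161$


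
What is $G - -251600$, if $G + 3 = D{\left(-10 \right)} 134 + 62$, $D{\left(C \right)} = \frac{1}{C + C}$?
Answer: $\frac{2516523}{10} \approx 2.5165 \cdot 10^{5}$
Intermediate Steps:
$D{\left(C \right)} = \frac{1}{2 C}$
$G = \frac{523}{10}$ ($G = -3 + \left(\frac{1}{2 \left(-10\right)} 134 + 62\right) = -3 + \left(\frac{1}{2} \left(- \frac{1}{10}\right) 134 + 62\right) = -3 + \left(\left(- \frac{1}{20}\right) 134 + 62\right) = -3 + \left(- \frac{67}{10} + 62\right) = -3 + \frac{553}{10} = \frac{523}{10} \approx 52.3$)
$G - -251600 = \frac{523}{10} - -251600 = \frac{523}{10} + 251600 = \frac{2516523}{10}$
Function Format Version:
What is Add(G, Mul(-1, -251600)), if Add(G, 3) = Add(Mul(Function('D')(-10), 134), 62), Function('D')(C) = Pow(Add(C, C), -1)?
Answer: Rational(2516523, 10) ≈ 2.5165e+5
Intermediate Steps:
Function('D')(C) = Mul(Rational(1, 2), Pow(C, -1)) (Function('D')(C) = Pow(Mul(2, C), -1) = Mul(Rational(1, 2), Pow(C, -1)))
G = Rational(523, 10) (G = Add(-3, Add(Mul(Mul(Rational(1, 2), Pow(-10, -1)), 134), 62)) = Add(-3, Add(Mul(Mul(Rational(1, 2), Rational(-1, 10)), 134), 62)) = Add(-3, Add(Mul(Rational(-1, 20), 134), 62)) = Add(-3, Add(Rational(-67, 10), 62)) = Add(-3, Rational(553, 10)) = Rational(523, 10) ≈ 52.300)
Add(G, Mul(-1, -251600)) = Add(Rational(523, 10), Mul(-1, -251600)) = Add(Rational(523, 10), 251600) = Rational(2516523, 10)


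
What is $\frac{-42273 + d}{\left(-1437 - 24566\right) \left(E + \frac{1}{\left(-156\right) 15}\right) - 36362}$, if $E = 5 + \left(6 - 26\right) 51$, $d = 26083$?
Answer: $- \frac{37884600}{61674664223} \approx -0.00061426$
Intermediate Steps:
$E = -1015$ ($E = 5 - 1020 = -1015$)
$\frac{-42273 + d}{\left(-1437 - 24566\right) \left(E + \frac{1}{\left(-156\right) 15}\right) - 36362} = \frac{-42273 + 26083}{\left(-1437 - 24566\right) \left(-1015 + \frac{1}{\left(-156\right) 15}\right) - 36362} = - \frac{16190}{- 26003 \left(-1015 + \frac{1}{-2340}\right) - 36362} = - \frac{16190}{- 26003 \left(-1015 - \frac{1}{2340}\right) - 36362} = - \frac{16190}{\left(-26003\right) \left(- \frac{2375101}{2340}\right) - 36362} = - \frac{16190}{\frac{61759751303}{2340} - 36362} = - \frac{16190}{\frac{61674664223}{2340}} = \left(-16190\right) \frac{2340}{61674664223} = - \frac{37884600}{61674664223}$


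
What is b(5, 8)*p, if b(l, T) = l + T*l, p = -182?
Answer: -8190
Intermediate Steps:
b(5, 8)*p = (5*(1 + 8))*(-182) = (5*9)*(-182) = 45*(-182) = -8190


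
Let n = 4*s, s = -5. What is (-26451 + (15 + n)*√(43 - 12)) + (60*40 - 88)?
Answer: -24139 - 5*√31 ≈ -24167.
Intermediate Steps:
n = -20 (n = 4*(-5) = -20)
(-26451 + (15 + n)*√(43 - 12)) + (60*40 - 88) = (-26451 + (15 - 20)*√(43 - 12)) + (60*40 - 88) = (-26451 - 5*√31) + (2400 - 88) = (-26451 - 5*√31) + 2312 = -24139 - 5*√31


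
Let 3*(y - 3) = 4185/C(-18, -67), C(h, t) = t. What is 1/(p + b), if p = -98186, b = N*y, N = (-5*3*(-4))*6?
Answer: -67/7008302 ≈ -9.5601e-6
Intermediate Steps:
y = -1194/67 (y = 3 + (4185/(-67))/3 = 3 + (4185*(-1/67))/3 = 3 + (⅓)*(-4185/67) = 3 - 1395/67 = -1194/67 ≈ -17.821)
N = 360 (N = -15*(-4)*6 = 60*6 = 360)
b = -429840/67 (b = 360*(-1194/67) = -429840/67 ≈ -6415.5)
1/(p + b) = 1/(-98186 - 429840/67) = 1/(-7008302/67) = -67/7008302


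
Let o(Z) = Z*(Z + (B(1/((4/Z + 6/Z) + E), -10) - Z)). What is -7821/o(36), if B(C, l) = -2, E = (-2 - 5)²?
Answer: 869/8 ≈ 108.63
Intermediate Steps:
E = 49 (E = (-7)² = 49)
o(Z) = -2*Z (o(Z) = Z*(Z + (-2 - Z)) = Z*(-2) = -2*Z)
-7821/o(36) = -7821/((-2*36)) = -7821/(-72) = -7821*(-1/72) = 869/8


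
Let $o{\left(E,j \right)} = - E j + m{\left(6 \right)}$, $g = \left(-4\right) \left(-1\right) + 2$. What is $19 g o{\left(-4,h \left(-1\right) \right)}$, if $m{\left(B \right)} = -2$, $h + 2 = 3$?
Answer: $-684$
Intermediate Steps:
$h = 1$ ($h = -2 + 3 = 1$)
$g = 6$ ($g = 4 + 2 = 6$)
$o{\left(E,j \right)} = -2 - E j$ ($o{\left(E,j \right)} = - E j - 2 = -2 - E j$)
$19 g o{\left(-4,h \left(-1\right) \right)} = 19 \cdot 6 \left(-2 - - 4 \cdot 1 \left(-1\right)\right) = 114 \left(-2 - \left(-4\right) \left(-1\right)\right) = 114 \left(-2 - 4\right) = 114 \left(-6\right) = -684$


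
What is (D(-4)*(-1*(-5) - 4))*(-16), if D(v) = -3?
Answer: 48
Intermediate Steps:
(D(-4)*(-1*(-5) - 4))*(-16) = -3*(-1*(-5) - 4)*(-16) = -3*(5 - 4)*(-16) = -3*1*(-16) = -3*(-16) = 48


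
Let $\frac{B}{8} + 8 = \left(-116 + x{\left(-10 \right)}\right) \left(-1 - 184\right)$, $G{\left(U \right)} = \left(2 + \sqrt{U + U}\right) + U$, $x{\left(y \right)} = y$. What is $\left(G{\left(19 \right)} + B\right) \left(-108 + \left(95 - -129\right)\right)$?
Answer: $21626692 + 116 \sqrt{38} \approx 2.1627 \cdot 10^{7}$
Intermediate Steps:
$G{\left(U \right)} = 2 + U + \sqrt{2} \sqrt{U}$ ($G{\left(U \right)} = \left(2 + \sqrt{2 U}\right) + U = \left(2 + \sqrt{2} \sqrt{U}\right) + U = 2 + U + \sqrt{2} \sqrt{U}$)
$B = 186416$ ($B = -64 + 8 \left(-116 - 10\right) \left(-1 - 184\right) = -64 + 8 \left(\left(-126\right) \left(-185\right)\right) = -64 + 8 \cdot 23310 = -64 + 186480 = 186416$)
$\left(G{\left(19 \right)} + B\right) \left(-108 + \left(95 - -129\right)\right) = \left(\left(2 + 19 + \sqrt{2} \sqrt{19}\right) + 186416\right) \left(-108 + \left(95 - -129\right)\right) = \left(\left(2 + 19 + \sqrt{38}\right) + 186416\right) \left(-108 + \left(95 + 129\right)\right) = \left(\left(21 + \sqrt{38}\right) + 186416\right) \left(-108 + 224\right) = \left(186437 + \sqrt{38}\right) 116 = 21626692 + 116 \sqrt{38}$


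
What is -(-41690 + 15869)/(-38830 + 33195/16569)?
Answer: -142609383/214447025 ≈ -0.66501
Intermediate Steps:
-(-41690 + 15869)/(-38830 + 33195/16569) = -(-25821)/(-38830 + 33195*(1/16569)) = -(-25821)/(-38830 + 11065/5523) = -(-25821)/(-214447025/5523) = -(-25821)*(-5523)/214447025 = -1*142609383/214447025 = -142609383/214447025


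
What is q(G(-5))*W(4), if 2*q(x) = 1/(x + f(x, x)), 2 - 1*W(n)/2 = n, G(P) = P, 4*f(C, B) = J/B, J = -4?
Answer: 5/12 ≈ 0.41667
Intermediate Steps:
f(C, B) = -1/B (f(C, B) = (-4/B)/4 = -1/B)
W(n) = 4 - 2*n
q(x) = 1/(2*(x - 1/x))
q(G(-5))*W(4) = ((1/2)*(-5)/(-1 + (-5)**2))*(4 - 2*4) = ((1/2)*(-5)/(-1 + 25))*(4 - 8) = ((1/2)*(-5)/24)*(-4) = ((1/2)*(-5)*(1/24))*(-4) = -5/48*(-4) = 5/12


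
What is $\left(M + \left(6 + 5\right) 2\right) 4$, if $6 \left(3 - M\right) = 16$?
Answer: $\frac{268}{3} \approx 89.333$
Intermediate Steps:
$M = \frac{1}{3}$ ($M = 3 - \frac{8}{3} = \frac{1}{3} \approx 0.33333$)
$\left(M + \left(6 + 5\right) 2\right) 4 = \left(\frac{1}{3} + \left(6 + 5\right) 2\right) 4 = \left(\frac{1}{3} + 11 \cdot 2\right) 4 = \left(\frac{1}{3} + 22\right) 4 = \frac{67}{3} \cdot 4 = \frac{268}{3}$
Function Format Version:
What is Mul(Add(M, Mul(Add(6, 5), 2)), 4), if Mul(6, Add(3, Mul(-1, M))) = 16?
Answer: Rational(268, 3) ≈ 89.333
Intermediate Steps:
M = Rational(1, 3) (M = Add(3, Mul(Rational(-1, 6), 16)) = Add(3, Rational(-8, 3)) = Rational(1, 3) ≈ 0.33333)
Mul(Add(M, Mul(Add(6, 5), 2)), 4) = Mul(Add(Rational(1, 3), Mul(Add(6, 5), 2)), 4) = Mul(Add(Rational(1, 3), Mul(11, 2)), 4) = Mul(Add(Rational(1, 3), 22), 4) = Mul(Rational(67, 3), 4) = Rational(268, 3)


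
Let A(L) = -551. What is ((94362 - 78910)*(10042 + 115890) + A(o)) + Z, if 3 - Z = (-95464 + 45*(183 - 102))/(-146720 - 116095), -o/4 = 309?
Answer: 73058842369103/37545 ≈ 1.9459e+9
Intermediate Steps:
o = -1236 (o = -4*309 = -1236)
Z = 99518/37545 (Z = 3 - (-95464 + 45*(183 - 102))/(-146720 - 116095) = 3 - (-95464 + 45*81)/(-262815) = 3 - (-95464 + 3645)*(-1)/262815 = 3 - (-91819)*(-1)/262815 = 3 - 1*13117/37545 = 3 - 13117/37545 = 99518/37545 ≈ 2.6506)
((94362 - 78910)*(10042 + 115890) + A(o)) + Z = ((94362 - 78910)*(10042 + 115890) - 551) + 99518/37545 = (15452*125932 - 551) + 99518/37545 = (1945901264 - 551) + 99518/37545 = 1945900713 + 99518/37545 = 73058842369103/37545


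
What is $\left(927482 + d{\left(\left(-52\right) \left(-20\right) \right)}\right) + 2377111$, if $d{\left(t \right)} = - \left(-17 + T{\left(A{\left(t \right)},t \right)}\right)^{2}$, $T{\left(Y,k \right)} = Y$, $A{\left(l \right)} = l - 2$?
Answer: $2262152$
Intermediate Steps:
$A{\left(l \right)} = -2 + l$ ($A{\left(l \right)} = l - 2 = -2 + l$)
$d{\left(t \right)} = - \left(-19 + t\right)^{2}$ ($d{\left(t \right)} = - \left(-17 + \left(-2 + t\right)\right)^{2} = - \left(-19 + t\right)^{2}$)
$\left(927482 + d{\left(\left(-52\right) \left(-20\right) \right)}\right) + 2377111 = \left(927482 - \left(-19 - -1040\right)^{2}\right) + 2377111 = \left(927482 - \left(-19 + 1040\right)^{2}\right) + 2377111 = \left(927482 - 1021^{2}\right) + 2377111 = \left(927482 - 1042441\right) + 2377111 = -114959 + 2377111 = 2262152$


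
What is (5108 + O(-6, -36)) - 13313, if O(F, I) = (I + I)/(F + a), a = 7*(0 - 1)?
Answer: -106593/13 ≈ -8199.5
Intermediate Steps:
a = -7 (a = 7*(-1) = -7)
O(F, I) = 2*I/(-7 + F) (O(F, I) = (I + I)/(F - 7) = (2*I)/(-7 + F) = 2*I/(-7 + F))
(5108 + O(-6, -36)) - 13313 = (5108 + 2*(-36)/(-7 - 6)) - 13313 = (5108 + 2*(-36)/(-13)) - 13313 = (5108 + 2*(-36)*(-1/13)) - 13313 = (5108 + 72/13) - 13313 = 66476/13 - 13313 = -106593/13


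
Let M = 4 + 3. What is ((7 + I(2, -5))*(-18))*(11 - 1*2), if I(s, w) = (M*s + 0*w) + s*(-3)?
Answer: -2430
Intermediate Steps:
M = 7
I(s, w) = 4*s (I(s, w) = (7*s + 0*w) + s*(-3) = (7*s + 0) - 3*s = 7*s - 3*s = 4*s)
((7 + I(2, -5))*(-18))*(11 - 1*2) = ((7 + 4*2)*(-18))*(11 - 1*2) = ((7 + 8)*(-18))*(11 - 2) = (15*(-18))*9 = -270*9 = -2430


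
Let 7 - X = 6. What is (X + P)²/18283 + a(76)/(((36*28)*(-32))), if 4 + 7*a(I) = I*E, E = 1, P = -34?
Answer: 3396821/57335488 ≈ 0.059245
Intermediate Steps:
X = 1 (X = 7 - 1*6 = 7 - 6 = 1)
a(I) = -4/7 + I/7 (a(I) = -4/7 + (I*1)/7 = -4/7 + I/7)
(X + P)²/18283 + a(76)/(((36*28)*(-32))) = (1 - 34)²/18283 + (-4/7 + (⅐)*76)/(((36*28)*(-32))) = (-33)²*(1/18283) + (-4/7 + 76/7)/((1008*(-32))) = 1089*(1/18283) + (72/7)/(-32256) = 1089/18283 + (72/7)*(-1/32256) = 1089/18283 - 1/3136 = 3396821/57335488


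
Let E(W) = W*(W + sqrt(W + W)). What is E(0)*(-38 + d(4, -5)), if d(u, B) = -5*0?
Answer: 0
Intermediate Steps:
d(u, B) = 0
E(W) = W*(W + sqrt(2)*sqrt(W)) (E(W) = W*(W + sqrt(2*W)) = W*(W + sqrt(2)*sqrt(W)))
E(0)*(-38 + d(4, -5)) = (0**2 + sqrt(2)*0**(3/2))*(-38 + 0) = (0 + sqrt(2)*0)*(-38) = (0 + 0)*(-38) = 0*(-38) = 0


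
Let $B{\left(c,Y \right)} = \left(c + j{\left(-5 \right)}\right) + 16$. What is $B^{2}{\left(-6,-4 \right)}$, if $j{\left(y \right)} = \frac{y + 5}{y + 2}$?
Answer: $100$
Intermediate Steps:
$j{\left(y \right)} = \frac{5 + y}{2 + y}$
$B{\left(c,Y \right)} = 16 + c$ ($B{\left(c,Y \right)} = \left(c + \frac{5 - 5}{2 - 5}\right) + 16 = \left(c + \frac{1}{-3} \cdot 0\right) + 16 = \left(c - 0\right) + 16 = \left(c + 0\right) + 16 = c + 16 = 16 + c$)
$B^{2}{\left(-6,-4 \right)} = \left(16 - 6\right)^{2} = 10^{2} = 100$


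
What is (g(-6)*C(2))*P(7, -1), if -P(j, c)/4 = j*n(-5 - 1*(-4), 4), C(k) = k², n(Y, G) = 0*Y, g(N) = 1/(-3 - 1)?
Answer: 0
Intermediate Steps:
g(N) = -¼ (g(N) = 1/(-4) = -¼)
n(Y, G) = 0
P(j, c) = 0 (P(j, c) = -4*j*0 = -4*0 = 0)
(g(-6)*C(2))*P(7, -1) = -¼*2²*0 = -¼*4*0 = -1*0 = 0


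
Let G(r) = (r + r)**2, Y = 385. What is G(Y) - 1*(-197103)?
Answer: 790003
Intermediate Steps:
G(r) = 4*r**2 (G(r) = (2*r)**2 = 4*r**2)
G(Y) - 1*(-197103) = 4*385**2 - 1*(-197103) = 4*148225 + 197103 = 592900 + 197103 = 790003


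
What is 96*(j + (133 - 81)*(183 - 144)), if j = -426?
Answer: 153792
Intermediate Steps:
96*(j + (133 - 81)*(183 - 144)) = 96*(-426 + (133 - 81)*(183 - 144)) = 96*(-426 + 52*39) = 96*(-426 + 2028) = 96*1602 = 153792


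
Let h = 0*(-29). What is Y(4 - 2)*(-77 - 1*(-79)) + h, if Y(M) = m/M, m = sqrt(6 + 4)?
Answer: sqrt(10) ≈ 3.1623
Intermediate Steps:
m = sqrt(10) ≈ 3.1623
h = 0
Y(M) = sqrt(10)/M
Y(4 - 2)*(-77 - 1*(-79)) + h = (sqrt(10)/(4 - 2))*(-77 - 1*(-79)) + 0 = (sqrt(10)/2)*(-77 + 79) + 0 = (sqrt(10)*(1/2))*2 + 0 = (sqrt(10)/2)*2 + 0 = sqrt(10) + 0 = sqrt(10)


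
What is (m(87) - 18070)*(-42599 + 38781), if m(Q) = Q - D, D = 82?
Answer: 68972170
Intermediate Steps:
m(Q) = -82 + Q (m(Q) = Q - 1*82 = Q - 82 = -82 + Q)
(m(87) - 18070)*(-42599 + 38781) = ((-82 + 87) - 18070)*(-42599 + 38781) = (5 - 18070)*(-3818) = -18065*(-3818) = 68972170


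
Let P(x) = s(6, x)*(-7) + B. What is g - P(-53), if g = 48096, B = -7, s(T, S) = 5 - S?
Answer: 48509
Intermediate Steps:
P(x) = -42 + 7*x (P(x) = (5 - x)*(-7) - 7 = (-35 + 7*x) - 7 = -42 + 7*x)
g - P(-53) = 48096 - (-42 + 7*(-53)) = 48096 - (-42 - 371) = 48096 - 1*(-413) = 48096 + 413 = 48509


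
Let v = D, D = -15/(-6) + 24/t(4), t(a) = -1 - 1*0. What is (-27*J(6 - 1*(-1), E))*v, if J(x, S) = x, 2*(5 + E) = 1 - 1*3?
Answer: 8127/2 ≈ 4063.5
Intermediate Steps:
E = -6 (E = -5 + (1 - 1*3)/2 = -5 + (1 - 3)/2 = -5 + (½)*(-2) = -5 - 1 = -6)
t(a) = -1 (t(a) = -1 + 0 = -1)
D = -43/2 (D = -15/(-6) + 24/(-1) = -15*(-⅙) + 24*(-1) = 5/2 - 24 = -43/2 ≈ -21.500)
v = -43/2 ≈ -21.500
(-27*J(6 - 1*(-1), E))*v = -27*(6 - 1*(-1))*(-43/2) = -27*(6 + 1)*(-43/2) = -27*7*(-43/2) = -189*(-43/2) = 8127/2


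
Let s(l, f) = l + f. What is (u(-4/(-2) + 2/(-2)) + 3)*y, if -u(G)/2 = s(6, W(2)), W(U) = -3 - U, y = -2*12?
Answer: -24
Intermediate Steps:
y = -24
s(l, f) = f + l
u(G) = -2 (u(G) = -2*((-3 - 1*2) + 6) = -2*((-3 - 2) + 6) = -2*(-5 + 6) = -2*1 = -2)
(u(-4/(-2) + 2/(-2)) + 3)*y = (-2 + 3)*(-24) = 1*(-24) = -24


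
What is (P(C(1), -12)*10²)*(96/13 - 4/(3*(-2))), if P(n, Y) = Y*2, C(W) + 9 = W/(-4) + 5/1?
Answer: -251200/13 ≈ -19323.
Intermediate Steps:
C(W) = -4 - W/4 (C(W) = -9 + (W/(-4) + 5/1) = -9 + (W*(-¼) + 5*1) = -9 + (-W/4 + 5) = -9 + (5 - W/4) = -4 - W/4)
P(n, Y) = 2*Y
(P(C(1), -12)*10²)*(96/13 - 4/(3*(-2))) = ((2*(-12))*10²)*(96/13 - 4/(3*(-2))) = (-24*100)*(96*(1/13) - 4/(-6)) = -2400*(96/13 - 4*(-⅙)) = -2400*(96/13 + ⅔) = -2400*314/39 = -251200/13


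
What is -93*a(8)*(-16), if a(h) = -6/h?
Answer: -1116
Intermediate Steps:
-93*a(8)*(-16) = -(-558)/8*(-16) = -93*(-3/4)*(-16) = (279/4)*(-16) = -1116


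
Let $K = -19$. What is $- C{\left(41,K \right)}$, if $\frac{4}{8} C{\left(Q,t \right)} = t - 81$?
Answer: $200$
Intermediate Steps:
$C{\left(Q,t \right)} = -162 + 2 t$ ($C{\left(Q,t \right)} = 2 \left(t - 81\right) = 2 \left(-81 + t\right) = -162 + 2 t$)
$- C{\left(41,K \right)} = - (-162 + 2 \left(-19\right)) = - (-162 - 38) = \left(-1\right) \left(-200\right) = 200$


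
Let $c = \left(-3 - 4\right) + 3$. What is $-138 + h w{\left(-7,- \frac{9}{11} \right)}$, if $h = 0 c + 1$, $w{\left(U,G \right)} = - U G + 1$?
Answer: $- \frac{1570}{11} \approx -142.73$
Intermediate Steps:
$w{\left(U,G \right)} = 1 - G U$ ($w{\left(U,G \right)} = - G U + 1 = 1 - G U$)
$c = -4$ ($c = -7 + 3 = -4$)
$h = 1$ ($h = 0 \left(-4\right) + 1 = 0 + 1 = 1$)
$-138 + h w{\left(-7,- \frac{9}{11} \right)} = -138 + 1 \left(1 - - \frac{9}{11} \left(-7\right)\right) = -138 + 1 \left(1 - \left(-9\right) \frac{1}{11} \left(-7\right)\right) = -138 + 1 \left(1 - \left(- \frac{9}{11}\right) \left(-7\right)\right) = -138 + 1 \left(1 - \frac{63}{11}\right) = -138 + 1 \left(- \frac{52}{11}\right) = -138 - \frac{52}{11} = - \frac{1570}{11}$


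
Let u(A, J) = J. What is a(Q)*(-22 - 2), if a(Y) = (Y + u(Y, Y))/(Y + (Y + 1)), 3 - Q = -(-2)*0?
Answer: -144/7 ≈ -20.571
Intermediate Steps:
Q = 3 (Q = 3 - (-1)*(-2*0) = 3 - (-1)*0 = 3 - 1*0 = 3 + 0 = 3)
a(Y) = 2*Y/(1 + 2*Y) (a(Y) = (Y + Y)/(Y + (Y + 1)) = (2*Y)/(Y + (1 + Y)) = (2*Y)/(1 + 2*Y) = 2*Y/(1 + 2*Y))
a(Q)*(-22 - 2) = (2*3/(1 + 2*3))*(-22 - 2) = (2*3/(1 + 6))*(-24) = (2*3/7)*(-24) = (2*3*(⅐))*(-24) = (6/7)*(-24) = -144/7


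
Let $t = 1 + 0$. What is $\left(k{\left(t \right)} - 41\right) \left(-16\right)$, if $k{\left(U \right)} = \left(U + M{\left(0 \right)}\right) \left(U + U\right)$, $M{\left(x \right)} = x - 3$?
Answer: $720$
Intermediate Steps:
$M{\left(x \right)} = -3 + x$
$t = 1$
$k{\left(U \right)} = 2 U \left(-3 + U\right)$ ($k{\left(U \right)} = \left(U + \left(-3 + 0\right)\right) \left(U + U\right) = \left(U - 3\right) 2 U = \left(-3 + U\right) 2 U = 2 U \left(-3 + U\right)$)
$\left(k{\left(t \right)} - 41\right) \left(-16\right) = \left(2 \cdot 1 \left(-3 + 1\right) - 41\right) \left(-16\right) = \left(2 \cdot 1 \left(-2\right) - 41\right) \left(-16\right) = \left(-4 - 41\right) \left(-16\right) = \left(-45\right) \left(-16\right) = 720$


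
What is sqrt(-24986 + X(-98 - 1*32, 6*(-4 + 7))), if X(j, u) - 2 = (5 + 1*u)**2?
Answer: I*sqrt(24455) ≈ 156.38*I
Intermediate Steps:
X(j, u) = 2 + (5 + u)**2 (X(j, u) = 2 + (5 + 1*u)**2 = 2 + (5 + u)**2)
sqrt(-24986 + X(-98 - 1*32, 6*(-4 + 7))) = sqrt(-24986 + (2 + (5 + 6*(-4 + 7))**2)) = sqrt(-24986 + (2 + (5 + 6*3)**2)) = sqrt(-24986 + (2 + (5 + 18)**2)) = sqrt(-24986 + (2 + 23**2)) = sqrt(-24986 + (2 + 529)) = sqrt(-24986 + 531) = sqrt(-24455) = I*sqrt(24455)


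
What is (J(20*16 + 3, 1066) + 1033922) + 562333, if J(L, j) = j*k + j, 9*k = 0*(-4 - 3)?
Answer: 1597321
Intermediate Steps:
k = 0 (k = (0*(-4 - 3))/9 = (0*(-7))/9 = (⅑)*0 = 0)
J(L, j) = j (J(L, j) = j*0 + j = 0 + j = j)
(J(20*16 + 3, 1066) + 1033922) + 562333 = (1066 + 1033922) + 562333 = 1034988 + 562333 = 1597321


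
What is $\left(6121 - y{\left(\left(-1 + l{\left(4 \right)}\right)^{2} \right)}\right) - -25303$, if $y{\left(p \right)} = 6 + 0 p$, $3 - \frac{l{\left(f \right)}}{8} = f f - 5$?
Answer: $31418$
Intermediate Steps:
$l{\left(f \right)} = 64 - 8 f^{2}$ ($l{\left(f \right)} = 24 - 8 \left(f f - 5\right) = 24 - 8 \left(f^{2} - 5\right) = 24 - 8 \left(-5 + f^{2}\right) = 24 - \left(-40 + 8 f^{2}\right) = 64 - 8 f^{2}$)
$y{\left(p \right)} = 6$ ($y{\left(p \right)} = 6 + 0 = 6$)
$\left(6121 - y{\left(\left(-1 + l{\left(4 \right)}\right)^{2} \right)}\right) - -25303 = \left(6121 - 6\right) - -25303 = \left(6121 - 6\right) + 25303 = 6115 + 25303 = 31418$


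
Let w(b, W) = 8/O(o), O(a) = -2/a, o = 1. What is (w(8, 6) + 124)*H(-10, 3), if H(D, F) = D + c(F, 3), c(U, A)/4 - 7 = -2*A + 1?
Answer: -240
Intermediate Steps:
c(U, A) = 32 - 8*A (c(U, A) = 28 + 4*(-2*A + 1) = 28 + 4*(1 - 2*A) = 28 + (4 - 8*A) = 32 - 8*A)
w(b, W) = -4 (w(b, W) = 8/((-2/1)) = 8/((-2*1)) = 8/(-2) = 8*(-½) = -4)
H(D, F) = 8 + D (H(D, F) = D + (32 - 8*3) = D + (32 - 24) = D + 8 = 8 + D)
(w(8, 6) + 124)*H(-10, 3) = (-4 + 124)*(8 - 10) = 120*(-2) = -240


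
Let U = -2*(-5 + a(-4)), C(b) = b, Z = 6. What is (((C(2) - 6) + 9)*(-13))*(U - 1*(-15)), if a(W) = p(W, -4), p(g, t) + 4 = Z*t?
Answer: -5265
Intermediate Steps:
p(g, t) = -4 + 6*t
a(W) = -28 (a(W) = -4 + 6*(-4) = -4 - 24 = -28)
U = 66 (U = -2*(-5 - 28) = -2*(-33) = 66)
(((C(2) - 6) + 9)*(-13))*(U - 1*(-15)) = (((2 - 6) + 9)*(-13))*(66 - 1*(-15)) = ((-4 + 9)*(-13))*(66 + 15) = (5*(-13))*81 = -65*81 = -5265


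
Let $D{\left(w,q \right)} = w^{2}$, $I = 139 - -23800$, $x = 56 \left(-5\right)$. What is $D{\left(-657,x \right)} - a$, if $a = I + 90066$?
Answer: $317644$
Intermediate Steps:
$x = -280$
$I = 23939$ ($I = 139 + 23800 = 23939$)
$a = 114005$ ($a = 23939 + 90066 = 114005$)
$D{\left(-657,x \right)} - a = \left(-657\right)^{2} - 114005 = 431649 - 114005 = 317644$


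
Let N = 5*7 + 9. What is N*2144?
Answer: 94336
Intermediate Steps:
N = 44 (N = 35 + 9 = 44)
N*2144 = 44*2144 = 94336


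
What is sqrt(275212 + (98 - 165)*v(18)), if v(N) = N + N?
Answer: 20*sqrt(682) ≈ 522.30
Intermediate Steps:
v(N) = 2*N
sqrt(275212 + (98 - 165)*v(18)) = sqrt(275212 + (98 - 165)*(2*18)) = sqrt(275212 - 67*36) = sqrt(275212 - 2412) = sqrt(272800) = 20*sqrt(682)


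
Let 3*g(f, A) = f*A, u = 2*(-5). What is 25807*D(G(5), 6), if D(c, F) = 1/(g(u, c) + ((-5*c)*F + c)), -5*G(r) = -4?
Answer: -387105/388 ≈ -997.69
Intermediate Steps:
u = -10
g(f, A) = A*f/3 (g(f, A) = (f*A)/3 = (A*f)/3 = A*f/3)
G(r) = 4/5 (G(r) = -1/5*(-4) = 4/5)
D(c, F) = 1/(-7*c/3 - 5*F*c) (D(c, F) = 1/((1/3)*c*(-10) + ((-5*c)*F + c)) = 1/(-10*c/3 + (-5*F*c + c)) = 1/(-10*c/3 + (c - 5*F*c)) = 1/(-7*c/3 - 5*F*c))
25807*D(G(5), 6) = 25807*(3/((4/5)*(-7 - 15*6))) = 25807*(3*(5/4)/(-7 - 90)) = 25807*(3*(5/4)/(-97)) = 25807*(3*(5/4)*(-1/97)) = 25807*(-15/388) = -387105/388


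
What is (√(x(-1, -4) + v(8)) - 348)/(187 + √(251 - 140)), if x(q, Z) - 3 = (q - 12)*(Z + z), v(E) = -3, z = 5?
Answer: -1122/601 + 6*√111/601 - I*√1443/34858 + 187*I*√13/34858 ≈ -1.7617 + 0.018253*I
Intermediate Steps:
x(q, Z) = 3 + (-12 + q)*(5 + Z) (x(q, Z) = 3 + (q - 12)*(Z + 5) = 3 + (-12 + q)*(5 + Z))
(√(x(-1, -4) + v(8)) - 348)/(187 + √(251 - 140)) = (√((-57 - 12*(-4) + 5*(-1) - 4*(-1)) - 3) - 348)/(187 + √(251 - 140)) = (√((-57 + 48 - 5 + 4) - 3) - 348)/(187 + √111) = (√(-10 - 3) - 348)/(187 + √111) = (√(-13) - 348)/(187 + √111) = (I*√13 - 348)/(187 + √111) = (-348 + I*√13)/(187 + √111)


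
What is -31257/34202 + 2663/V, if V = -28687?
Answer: -987749485/981152774 ≈ -1.0067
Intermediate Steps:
-31257/34202 + 2663/V = -31257/34202 + 2663/(-28687) = -31257*1/34202 + 2663*(-1/28687) = -31257/34202 - 2663/28687 = -987749485/981152774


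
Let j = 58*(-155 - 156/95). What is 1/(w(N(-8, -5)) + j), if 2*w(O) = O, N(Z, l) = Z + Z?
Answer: -95/863858 ≈ -0.00010997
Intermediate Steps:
N(Z, l) = 2*Z
w(O) = O/2
j = -863098/95 (j = 58*(-155 - 156*1/95) = 58*(-155 - 156/95) = 58*(-14881/95) = -863098/95 ≈ -9085.2)
1/(w(N(-8, -5)) + j) = 1/((2*(-8))/2 - 863098/95) = 1/((1/2)*(-16) - 863098/95) = 1/(-8 - 863098/95) = 1/(-863858/95) = -95/863858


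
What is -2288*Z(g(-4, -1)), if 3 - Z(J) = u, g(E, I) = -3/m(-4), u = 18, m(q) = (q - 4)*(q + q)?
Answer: 34320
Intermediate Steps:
m(q) = 2*q*(-4 + q) (m(q) = (-4 + q)*(2*q) = 2*q*(-4 + q))
g(E, I) = -3/64 (g(E, I) = -3*(-1/(8*(-4 - 4))) = -3/(2*(-4)*(-8)) = -3/64)
Z(J) = -15 (Z(J) = 3 - 1*18 = 3 - 18 = -15)
-2288*Z(g(-4, -1)) = -2288*(-15) = 34320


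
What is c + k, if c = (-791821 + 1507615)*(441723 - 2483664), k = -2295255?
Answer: -1461611411409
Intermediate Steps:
c = -1461609116154 (c = 715794*(-2041941) = -1461609116154)
c + k = -1461609116154 - 2295255 = -1461611411409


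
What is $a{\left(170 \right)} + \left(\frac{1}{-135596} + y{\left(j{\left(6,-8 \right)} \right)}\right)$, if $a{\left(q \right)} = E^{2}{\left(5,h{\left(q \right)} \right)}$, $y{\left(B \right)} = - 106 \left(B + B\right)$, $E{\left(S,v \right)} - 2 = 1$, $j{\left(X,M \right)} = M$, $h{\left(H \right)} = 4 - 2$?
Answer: $\frac{231191179}{135596} \approx 1705.0$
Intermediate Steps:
$h{\left(H \right)} = 2$ ($h{\left(H \right)} = 4 - 2 = 2$)
$E{\left(S,v \right)} = 3$ ($E{\left(S,v \right)} = 2 + 1 = 3$)
$y{\left(B \right)} = - 212 B$ ($y{\left(B \right)} = - 106 \cdot 2 B = - 212 B$)
$a{\left(q \right)} = 9$ ($a{\left(q \right)} = 3^{2} = 9$)
$a{\left(170 \right)} + \left(\frac{1}{-135596} + y{\left(j{\left(6,-8 \right)} \right)}\right) = 9 + \left(\frac{1}{-135596} - -1696\right) = 9 + \left(- \frac{1}{135596} + 1696\right) = 9 + \frac{229970815}{135596} = \frac{231191179}{135596}$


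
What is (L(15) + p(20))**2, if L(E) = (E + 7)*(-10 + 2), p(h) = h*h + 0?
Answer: 50176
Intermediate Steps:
p(h) = h**2 (p(h) = h**2 + 0 = h**2)
L(E) = -56 - 8*E (L(E) = (7 + E)*(-8) = -56 - 8*E)
(L(15) + p(20))**2 = ((-56 - 8*15) + 20**2)**2 = ((-56 - 120) + 400)**2 = (-176 + 400)**2 = 224**2 = 50176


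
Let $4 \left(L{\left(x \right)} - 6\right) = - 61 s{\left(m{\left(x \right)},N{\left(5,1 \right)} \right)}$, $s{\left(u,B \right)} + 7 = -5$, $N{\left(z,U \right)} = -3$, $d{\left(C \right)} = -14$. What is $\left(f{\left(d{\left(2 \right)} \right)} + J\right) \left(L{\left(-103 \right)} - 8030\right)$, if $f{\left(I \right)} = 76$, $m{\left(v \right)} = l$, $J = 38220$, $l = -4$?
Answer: $-300278936$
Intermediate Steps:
$m{\left(v \right)} = -4$
$s{\left(u,B \right)} = -12$ ($s{\left(u,B \right)} = -7 - 5 = -12$)
$L{\left(x \right)} = 189$ ($L{\left(x \right)} = 6 + \frac{\left(-61\right) \left(-12\right)}{4} = 6 + \frac{1}{4} \cdot 732 = 6 + 183 = 189$)
$\left(f{\left(d{\left(2 \right)} \right)} + J\right) \left(L{\left(-103 \right)} - 8030\right) = \left(76 + 38220\right) \left(189 - 8030\right) = 38296 \left(-7841\right) = -300278936$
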